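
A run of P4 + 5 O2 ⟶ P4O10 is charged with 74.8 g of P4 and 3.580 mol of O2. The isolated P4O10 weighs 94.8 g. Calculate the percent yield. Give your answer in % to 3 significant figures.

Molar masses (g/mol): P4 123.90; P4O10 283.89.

n(P4) = 74.80 / 123.90 = 0.6037 mol
n(O2) = 3.580 mol
n/ν for P4 = 0.6037/1 = 0.6037
n/ν for O2 = 3.580/5 = 0.7160
Smallest n/ν is P4 → limiting reagent.
theoretical n(P4O10) = (1/1) × 0.6037 = 0.6037 mol → 171.4 g
% yield = 94.8 / 171.4 × 100 = 55.31 %

55.3 %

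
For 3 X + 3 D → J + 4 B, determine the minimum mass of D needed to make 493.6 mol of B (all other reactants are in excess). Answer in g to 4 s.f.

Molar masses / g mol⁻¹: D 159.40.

n(B) = 493.6 mol
n(D) = (3/4) × 493.6 = 370.2 mol
mass = 370.2 × 159.40 = 59010 g

59010 g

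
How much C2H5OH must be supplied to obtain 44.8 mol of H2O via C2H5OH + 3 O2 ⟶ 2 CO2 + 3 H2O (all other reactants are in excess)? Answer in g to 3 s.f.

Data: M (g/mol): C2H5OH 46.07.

n(H2O) = 44.80 mol
n(C2H5OH) = (1/3) × 44.80 = 14.93 mol
mass = 14.93 × 46.07 = 687.8 g

688 g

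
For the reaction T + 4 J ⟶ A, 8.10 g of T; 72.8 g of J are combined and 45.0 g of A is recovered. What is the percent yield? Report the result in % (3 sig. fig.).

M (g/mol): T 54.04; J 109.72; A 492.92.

n(T) = 8.100 / 54.04 = 0.1499 mol
n(J) = 72.80 / 109.72 = 0.6635 mol
n/ν → T: 0.1499, J: 0.1659; T is limiting.
theoretical n(A) = (1/1) × 0.1499 = 0.1499 mol → 73.89 g
% yield = 45.0 / 73.89 × 100 = 60.90 %

60.9 %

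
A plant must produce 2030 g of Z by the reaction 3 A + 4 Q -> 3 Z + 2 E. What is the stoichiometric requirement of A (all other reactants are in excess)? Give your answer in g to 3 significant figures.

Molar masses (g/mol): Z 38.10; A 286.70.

15300 g

n(Z) = 2030 / 38.10 = 53.28 mol
n(A) = (3/3) × 53.28 = 53.28 mol
mass = 53.28 × 286.70 = 15280 g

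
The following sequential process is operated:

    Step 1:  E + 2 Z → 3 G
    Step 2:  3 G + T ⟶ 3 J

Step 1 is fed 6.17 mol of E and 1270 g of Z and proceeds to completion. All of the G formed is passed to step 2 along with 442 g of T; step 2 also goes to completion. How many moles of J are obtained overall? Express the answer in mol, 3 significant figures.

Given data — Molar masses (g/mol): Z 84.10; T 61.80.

Step 1:
n(E) = 6.170 mol
n(Z) = 1270 / 84.10 = 15.10 mol
n/ν for E = 6.170/1 = 6.170
n/ν for Z = 15.10/2 = 7.550
Smallest n/ν is E → limiting reagent.
n(G) produced = (3/1) × 6.170 = 18.51 mol
Step 2:
n(G) available = 18.51 mol
n(T) = 442.0 / 61.80 = 7.152 mol
n/ν for G = 18.51/3 = 6.170
n/ν for T = 7.152/1 = 7.152
Smallest n/ν is G → limiting reagent.
n(J) = (3/3) × 18.51 = 18.51 mol

18.5 mol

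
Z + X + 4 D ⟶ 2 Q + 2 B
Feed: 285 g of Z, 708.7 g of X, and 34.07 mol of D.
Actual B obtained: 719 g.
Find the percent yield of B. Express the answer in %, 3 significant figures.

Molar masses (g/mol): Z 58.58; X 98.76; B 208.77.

n(Z) = 285.0 / 58.58 = 4.865 mol
n(X) = 708.7 / 98.76 = 7.176 mol
n(D) = 34.07 mol
n/ν for Z = 4.865/1 = 4.865
n/ν for X = 7.176/1 = 7.176
n/ν for D = 34.07/4 = 8.518
Smallest n/ν is Z → limiting reagent.
theoretical n(B) = (2/1) × 4.865 = 9.730 mol → 2031 g
% yield = 719 / 2031 × 100 = 35.40 %

35.4 %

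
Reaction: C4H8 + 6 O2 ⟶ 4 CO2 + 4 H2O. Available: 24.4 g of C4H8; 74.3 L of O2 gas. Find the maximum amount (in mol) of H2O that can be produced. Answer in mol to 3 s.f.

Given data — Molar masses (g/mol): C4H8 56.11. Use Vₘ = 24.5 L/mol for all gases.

n(C4H8) = 24.40 / 56.11 = 0.4349 mol
n(O2) = 74.30 / 24.5 = 3.033 mol
n/ν for C4H8 = 0.4349/1 = 0.4349
n/ν for O2 = 3.033/6 = 0.5055
Smallest n/ν is C4H8 → limiting reagent.
n(H2O) = (4/1) × 0.4349 = 1.740 mol

1.74 mol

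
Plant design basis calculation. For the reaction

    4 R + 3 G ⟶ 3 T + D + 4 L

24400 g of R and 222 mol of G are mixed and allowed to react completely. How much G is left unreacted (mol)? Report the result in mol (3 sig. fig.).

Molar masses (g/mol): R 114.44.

n(R) = 24400 / 114.44 = 213.2 mol
n(G) = 222.0 mol
n/ν for R = 213.2/4 = 53.30
n/ν for G = 222.0/3 = 74.00
Smallest n/ν is R → limiting reagent.
G consumed = (3/4) × 213.2 = 159.9 mol
G remaining = 222.0 − 159.9 = 62.10 mol

62.1 mol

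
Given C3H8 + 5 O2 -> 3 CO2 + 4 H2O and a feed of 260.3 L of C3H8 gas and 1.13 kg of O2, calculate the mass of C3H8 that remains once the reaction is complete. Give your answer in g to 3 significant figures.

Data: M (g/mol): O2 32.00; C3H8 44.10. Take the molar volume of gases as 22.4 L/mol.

n(C3H8) = 260.3 / 22.4 = 11.62 mol
n(O2) = 1.130×1000 / 32.00 = 35.31 mol
n/ν for C3H8 = 11.62/1 = 11.62
n/ν for O2 = 35.31/5 = 7.062
Smallest n/ν is O2 → limiting reagent.
C3H8 consumed = (1/5) × 35.31 = 7.062 mol
C3H8 remaining = 11.62 − 7.062 = 4.558 mol
mass = 4.558 × 44.10 = 201.0 g

201 g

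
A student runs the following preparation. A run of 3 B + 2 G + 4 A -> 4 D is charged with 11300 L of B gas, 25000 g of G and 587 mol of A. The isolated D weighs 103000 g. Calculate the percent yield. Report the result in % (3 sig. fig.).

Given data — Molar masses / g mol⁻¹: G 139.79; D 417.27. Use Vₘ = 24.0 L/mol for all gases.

n(B) = 11300 / 24.0 = 470.8 mol
n(G) = 25000 / 139.79 = 178.8 mol
n(A) = 587.0 mol
n/ν → B: 156.9, G: 89.40, A: 146.8; G is limiting.
theoretical n(D) = (4/2) × 178.8 = 357.6 mol → 149200 g
% yield = 103000 / 149200 × 100 = 69.03 %

69.0 %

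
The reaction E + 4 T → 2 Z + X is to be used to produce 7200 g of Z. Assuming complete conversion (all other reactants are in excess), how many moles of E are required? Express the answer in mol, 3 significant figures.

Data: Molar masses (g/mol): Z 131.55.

n(Z) = 7200 / 131.55 = 54.73 mol
n(E) = (1/2) × 54.73 = 27.37 mol

27.4 mol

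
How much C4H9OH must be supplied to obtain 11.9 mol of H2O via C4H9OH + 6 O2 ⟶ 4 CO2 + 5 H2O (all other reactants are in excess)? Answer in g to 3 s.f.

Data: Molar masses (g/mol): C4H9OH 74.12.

176 g

n(H2O) = 11.90 mol
n(C4H9OH) = (1/5) × 11.90 = 2.380 mol
mass = 2.380 × 74.12 = 176.4 g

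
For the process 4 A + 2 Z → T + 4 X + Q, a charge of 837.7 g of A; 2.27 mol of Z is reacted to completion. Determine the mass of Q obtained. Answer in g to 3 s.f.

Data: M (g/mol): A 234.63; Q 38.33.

34.2 g

n(A) = 837.7 / 234.63 = 3.570 mol
n(Z) = 2.270 mol
n/ν for A = 3.570/4 = 0.8925
n/ν for Z = 2.270/2 = 1.135
Smallest n/ν is A → limiting reagent.
n(Q) = (1/4) × 3.570 = 0.8925 mol
mass = 0.8925 × 38.33 = 34.21 g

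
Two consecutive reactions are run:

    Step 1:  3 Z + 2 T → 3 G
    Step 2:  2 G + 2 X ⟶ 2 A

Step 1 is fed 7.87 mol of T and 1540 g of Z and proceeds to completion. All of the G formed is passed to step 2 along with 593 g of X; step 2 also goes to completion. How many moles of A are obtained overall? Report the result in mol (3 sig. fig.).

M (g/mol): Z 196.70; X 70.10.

7.83 mol

Step 1:
n(T) = 7.870 mol
n(Z) = 1540 / 196.70 = 7.829 mol
n/ν for T = 7.870/2 = 3.935
n/ν for Z = 7.829/3 = 2.610
Smallest n/ν is Z → limiting reagent.
n(G) produced = (3/3) × 7.829 = 7.829 mol
Step 2:
n(G) available = 7.829 mol
n(X) = 593.0 / 70.10 = 8.459 mol
n/ν for G = 7.829/2 = 3.915
n/ν for X = 8.459/2 = 4.230
Smallest n/ν is G → limiting reagent.
n(A) = (2/2) × 7.829 = 7.829 mol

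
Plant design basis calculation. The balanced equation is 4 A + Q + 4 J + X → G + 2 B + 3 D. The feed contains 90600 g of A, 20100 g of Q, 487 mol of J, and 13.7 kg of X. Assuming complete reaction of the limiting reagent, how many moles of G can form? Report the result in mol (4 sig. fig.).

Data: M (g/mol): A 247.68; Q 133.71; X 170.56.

n(A) = 90600 / 247.68 = 365.8 mol
n(Q) = 20100 / 133.71 = 150.3 mol
n(J) = 487.0 mol
n(X) = 13.70×1000 / 170.56 = 80.32 mol
n/ν for A = 365.8/4 = 91.45
n/ν for Q = 150.3/1 = 150.3
n/ν for J = 487.0/4 = 121.8
n/ν for X = 80.32/1 = 80.32
Smallest n/ν is X → limiting reagent.
n(G) = (1/1) × 80.32 = 80.32 mol

80.32 mol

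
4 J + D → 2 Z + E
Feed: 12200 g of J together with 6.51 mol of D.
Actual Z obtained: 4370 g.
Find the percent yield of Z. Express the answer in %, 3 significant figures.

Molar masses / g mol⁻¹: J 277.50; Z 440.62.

n(J) = 12200 / 277.50 = 43.96 mol
n(D) = 6.510 mol
n/ν for J = 43.96/4 = 10.99
n/ν for D = 6.510/1 = 6.510
Smallest n/ν is D → limiting reagent.
theoretical n(Z) = (2/1) × 6.510 = 13.02 mol → 5737 g
% yield = 4370 / 5737 × 100 = 76.17 %

76.2 %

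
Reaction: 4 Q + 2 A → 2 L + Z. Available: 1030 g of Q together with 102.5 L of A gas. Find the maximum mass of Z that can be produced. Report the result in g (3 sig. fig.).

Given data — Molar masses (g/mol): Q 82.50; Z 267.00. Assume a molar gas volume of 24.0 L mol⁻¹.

n(Q) = 1030 / 82.50 = 12.48 mol
n(A) = 102.5 / 24.0 = 4.271 mol
n/ν for Q = 12.48/4 = 3.120
n/ν for A = 4.271/2 = 2.136
Smallest n/ν is A → limiting reagent.
n(Z) = (1/2) × 4.271 = 2.136 mol
mass = 2.136 × 267.00 = 570.3 g

570 g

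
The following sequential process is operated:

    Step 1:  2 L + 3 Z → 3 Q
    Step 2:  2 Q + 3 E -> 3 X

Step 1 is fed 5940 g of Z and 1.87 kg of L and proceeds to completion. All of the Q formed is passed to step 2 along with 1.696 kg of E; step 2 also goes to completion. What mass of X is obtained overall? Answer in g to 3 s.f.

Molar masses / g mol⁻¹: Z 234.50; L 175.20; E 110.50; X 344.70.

Step 1:
n(Z) = 5940 / 234.50 = 25.33 mol
n(L) = 1.870×1000 / 175.20 = 10.67 mol
n/ν for Z = 25.33/3 = 8.443
n/ν for L = 10.67/2 = 5.335
Smallest n/ν is L → limiting reagent.
n(Q) produced = (3/2) × 10.67 = 16.01 mol
Step 2:
n(Q) available = 16.01 mol
n(E) = 1.696×1000 / 110.50 = 15.35 mol
n/ν for Q = 16.01/2 = 8.005
n/ν for E = 15.35/3 = 5.117
Smallest n/ν is E → limiting reagent.
n(X) = (3/3) × 15.35 = 15.35 mol
mass = 15.35 × 344.70 = 5291 g

5290 g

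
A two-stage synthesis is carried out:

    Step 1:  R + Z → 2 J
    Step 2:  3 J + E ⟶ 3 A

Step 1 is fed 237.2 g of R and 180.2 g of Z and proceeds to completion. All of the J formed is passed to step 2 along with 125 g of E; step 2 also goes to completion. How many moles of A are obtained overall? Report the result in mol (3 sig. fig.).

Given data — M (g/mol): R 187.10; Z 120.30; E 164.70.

2.28 mol

Step 1:
n(R) = 237.2 / 187.10 = 1.268 mol
n(Z) = 180.2 / 120.30 = 1.498 mol
n/ν for R = 1.268/1 = 1.268
n/ν for Z = 1.498/1 = 1.498
Smallest n/ν is R → limiting reagent.
n(J) produced = (2/1) × 1.268 = 2.536 mol
Step 2:
n(J) available = 2.536 mol
n(E) = 125.0 / 164.70 = 0.7590 mol
n/ν for J = 2.536/3 = 0.8453
n/ν for E = 0.7590/1 = 0.7590
Smallest n/ν is E → limiting reagent.
n(A) = (3/1) × 0.7590 = 2.277 mol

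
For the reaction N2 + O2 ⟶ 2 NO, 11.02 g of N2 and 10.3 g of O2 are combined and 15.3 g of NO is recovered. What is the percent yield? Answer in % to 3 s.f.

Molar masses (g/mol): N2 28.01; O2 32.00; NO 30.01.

79.2 %

n(N2) = 11.02 / 28.01 = 0.3934 mol
n(O2) = 10.30 / 32.00 = 0.3219 mol
n/ν for N2 = 0.3934/1 = 0.3934
n/ν for O2 = 0.3219/1 = 0.3219
Smallest n/ν is O2 → limiting reagent.
theoretical n(NO) = (2/1) × 0.3219 = 0.6438 mol → 19.32 g
% yield = 15.3 / 19.32 × 100 = 79.19 %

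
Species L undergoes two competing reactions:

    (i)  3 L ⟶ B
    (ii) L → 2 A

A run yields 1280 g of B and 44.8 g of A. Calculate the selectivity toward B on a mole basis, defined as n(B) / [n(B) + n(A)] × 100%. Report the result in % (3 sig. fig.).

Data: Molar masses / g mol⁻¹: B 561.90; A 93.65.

82.6 %

n(B) = 1280 / 561.90 = 2.278 mol
n(A) = 44.8 / 93.65 = 0.4784 mol
selectivity = 2.278/(2.278+0.4784) × 100 = 82.64 %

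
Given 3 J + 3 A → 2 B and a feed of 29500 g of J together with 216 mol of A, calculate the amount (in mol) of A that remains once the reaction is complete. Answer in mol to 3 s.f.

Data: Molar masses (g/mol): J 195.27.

n(J) = 29500 / 195.27 = 151.1 mol
n(A) = 216.0 mol
n/ν for J = 151.1/3 = 50.37
n/ν for A = 216.0/3 = 72.00
Smallest n/ν is J → limiting reagent.
A consumed = (3/3) × 151.1 = 151.1 mol
A remaining = 216.0 − 151.1 = 64.90 mol

64.9 mol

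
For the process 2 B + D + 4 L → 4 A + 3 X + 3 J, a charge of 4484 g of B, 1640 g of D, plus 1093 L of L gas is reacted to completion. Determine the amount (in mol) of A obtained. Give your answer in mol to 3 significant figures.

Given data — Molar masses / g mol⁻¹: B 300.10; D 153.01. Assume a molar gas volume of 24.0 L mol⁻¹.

n(B) = 4484 / 300.10 = 14.94 mol
n(D) = 1640 / 153.01 = 10.72 mol
n(L) = 1093 / 24.0 = 45.54 mol
n/ν for B = 14.94/2 = 7.470
n/ν for D = 10.72/1 = 10.72
n/ν for L = 45.54/4 = 11.39
Smallest n/ν is B → limiting reagent.
n(A) = (4/2) × 14.94 = 29.88 mol

29.9 mol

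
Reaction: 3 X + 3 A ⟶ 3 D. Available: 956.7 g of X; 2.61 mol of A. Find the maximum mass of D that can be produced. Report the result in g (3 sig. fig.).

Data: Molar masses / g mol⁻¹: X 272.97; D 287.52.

750 g

n(X) = 956.7 / 272.97 = 3.505 mol
n(A) = 2.610 mol
n/ν for X = 3.505/3 = 1.168
n/ν for A = 2.610/3 = 0.8700
Smallest n/ν is A → limiting reagent.
n(D) = (3/3) × 2.610 = 2.610 mol
mass = 2.610 × 287.52 = 750.4 g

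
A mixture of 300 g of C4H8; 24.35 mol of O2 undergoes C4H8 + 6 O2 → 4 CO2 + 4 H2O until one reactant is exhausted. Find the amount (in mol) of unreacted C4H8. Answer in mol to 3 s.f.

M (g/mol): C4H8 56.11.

n(C4H8) = 300.0 / 56.11 = 5.347 mol
n(O2) = 24.35 mol
n/ν for C4H8 = 5.347/1 = 5.347
n/ν for O2 = 24.35/6 = 4.058
Smallest n/ν is O2 → limiting reagent.
C4H8 consumed = (1/6) × 24.35 = 4.058 mol
C4H8 remaining = 5.347 − 4.058 = 1.289 mol

1.29 mol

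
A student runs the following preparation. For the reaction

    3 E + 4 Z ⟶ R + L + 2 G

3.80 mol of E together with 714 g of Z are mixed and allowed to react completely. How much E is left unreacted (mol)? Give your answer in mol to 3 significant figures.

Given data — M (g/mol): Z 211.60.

1.27 mol

n(E) = 3.800 mol
n(Z) = 714.0 / 211.60 = 3.374 mol
n/ν for E = 3.800/3 = 1.267
n/ν for Z = 3.374/4 = 0.8435
Smallest n/ν is Z → limiting reagent.
E consumed = (3/4) × 3.374 = 2.531 mol
E remaining = 3.800 − 2.531 = 1.269 mol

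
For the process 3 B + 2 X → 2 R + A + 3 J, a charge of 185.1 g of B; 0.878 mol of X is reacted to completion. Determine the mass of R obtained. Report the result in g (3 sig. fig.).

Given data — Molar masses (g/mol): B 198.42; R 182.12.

n(B) = 185.1 / 198.42 = 0.9329 mol
n(X) = 0.8780 mol
n/ν for B = 0.9329/3 = 0.3110
n/ν for X = 0.8780/2 = 0.4390
Smallest n/ν is B → limiting reagent.
n(R) = (2/3) × 0.9329 = 0.6219 mol
mass = 0.6219 × 182.12 = 113.3 g

113 g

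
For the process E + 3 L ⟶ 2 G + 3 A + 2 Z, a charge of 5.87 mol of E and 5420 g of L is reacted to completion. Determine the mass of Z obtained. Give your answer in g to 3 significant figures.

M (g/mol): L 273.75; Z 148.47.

1740 g

n(E) = 5.870 mol
n(L) = 5420 / 273.75 = 19.80 mol
n/ν for E = 5.870/1 = 5.870
n/ν for L = 19.80/3 = 6.600
Smallest n/ν is E → limiting reagent.
n(Z) = (2/1) × 5.870 = 11.74 mol
mass = 11.74 × 148.47 = 1743 g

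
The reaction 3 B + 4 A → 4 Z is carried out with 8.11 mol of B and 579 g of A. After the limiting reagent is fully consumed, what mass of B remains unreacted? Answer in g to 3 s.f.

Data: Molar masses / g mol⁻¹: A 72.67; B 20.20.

43.1 g

n(B) = 8.110 mol
n(A) = 579.0 / 72.67 = 7.968 mol
n/ν for B = 8.110/3 = 2.703
n/ν for A = 7.968/4 = 1.992
Smallest n/ν is A → limiting reagent.
B consumed = (3/4) × 7.968 = 5.976 mol
B remaining = 8.110 − 5.976 = 2.134 mol
mass = 2.134 × 20.20 = 43.11 g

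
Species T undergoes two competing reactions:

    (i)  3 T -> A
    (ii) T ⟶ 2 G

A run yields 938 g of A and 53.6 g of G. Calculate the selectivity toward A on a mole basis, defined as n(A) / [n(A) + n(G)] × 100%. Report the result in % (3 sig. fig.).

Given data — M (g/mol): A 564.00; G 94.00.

n(A) = 938 / 564.00 = 1.663 mol
n(G) = 53.6 / 94.00 = 0.5702 mol
selectivity = 1.663/(1.663+0.5702) × 100 = 74.47 %

74.5 %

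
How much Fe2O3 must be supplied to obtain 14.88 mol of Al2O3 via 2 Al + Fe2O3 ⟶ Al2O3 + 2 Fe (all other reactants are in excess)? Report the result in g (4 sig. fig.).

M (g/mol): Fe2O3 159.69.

n(Al2O3) = 14.88 mol
n(Fe2O3) = (1/1) × 14.88 = 14.88 mol
mass = 14.88 × 159.69 = 2376 g

2376 g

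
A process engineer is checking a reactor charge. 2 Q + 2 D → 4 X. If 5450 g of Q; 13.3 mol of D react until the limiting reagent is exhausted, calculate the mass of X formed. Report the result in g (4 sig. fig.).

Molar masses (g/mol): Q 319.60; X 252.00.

n(Q) = 5450 / 319.60 = 17.05 mol
n(D) = 13.30 mol
n/ν → Q: 8.525, D: 6.650; D is limiting.
n(X) = (4/2) × 13.30 = 26.60 mol
mass = 26.60 × 252.00 = 6703 g

6703 g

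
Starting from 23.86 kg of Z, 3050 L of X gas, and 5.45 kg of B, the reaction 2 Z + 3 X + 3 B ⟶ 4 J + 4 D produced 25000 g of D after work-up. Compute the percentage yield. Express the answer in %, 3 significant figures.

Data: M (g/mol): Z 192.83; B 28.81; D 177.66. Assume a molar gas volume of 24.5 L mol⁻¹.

n(Z) = 23.86×1000 / 192.83 = 123.7 mol
n(X) = 3050 / 24.5 = 124.5 mol
n(B) = 5.450×1000 / 28.81 = 189.2 mol
n/ν for Z = 123.7/2 = 61.85
n/ν for X = 124.5/3 = 41.50
n/ν for B = 189.2/3 = 63.07
Smallest n/ν is X → limiting reagent.
theoretical n(D) = (4/3) × 124.5 = 166.0 mol → 29490 g
% yield = 25000 / 29490 × 100 = 84.77 %

84.8 %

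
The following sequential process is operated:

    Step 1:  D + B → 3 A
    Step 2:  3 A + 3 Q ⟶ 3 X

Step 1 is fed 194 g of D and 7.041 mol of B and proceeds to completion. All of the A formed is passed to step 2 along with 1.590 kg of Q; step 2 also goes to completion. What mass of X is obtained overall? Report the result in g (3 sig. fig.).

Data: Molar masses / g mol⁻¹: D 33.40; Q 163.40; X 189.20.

1840 g

Step 1:
n(D) = 194.0 / 33.40 = 5.808 mol
n(B) = 7.041 mol
n/ν for D = 5.808/1 = 5.808
n/ν for B = 7.041/1 = 7.041
Smallest n/ν is D → limiting reagent.
n(A) produced = (3/1) × 5.808 = 17.42 mol
Step 2:
n(A) available = 17.42 mol
n(Q) = 1.590×1000 / 163.40 = 9.731 mol
n/ν for A = 17.42/3 = 5.807
n/ν for Q = 9.731/3 = 3.244
Smallest n/ν is Q → limiting reagent.
n(X) = (3/3) × 9.731 = 9.731 mol
mass = 9.731 × 189.20 = 1841 g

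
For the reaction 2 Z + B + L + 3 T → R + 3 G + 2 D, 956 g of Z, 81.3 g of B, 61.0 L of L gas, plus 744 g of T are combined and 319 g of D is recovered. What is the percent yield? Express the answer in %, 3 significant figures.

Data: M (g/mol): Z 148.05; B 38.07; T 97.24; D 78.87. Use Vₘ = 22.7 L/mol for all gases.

94.7 %

n(Z) = 956.0 / 148.05 = 6.457 mol
n(B) = 81.30 / 38.07 = 2.136 mol
n(L) = 61.00 / 22.7 = 2.687 mol
n(T) = 744.0 / 97.24 = 7.651 mol
n/ν for Z = 6.457/2 = 3.229
n/ν for B = 2.136/1 = 2.136
n/ν for L = 2.687/1 = 2.687
n/ν for T = 7.651/3 = 2.550
Smallest n/ν is B → limiting reagent.
theoretical n(D) = (2/1) × 2.136 = 4.272 mol → 336.9 g
% yield = 319 / 336.9 × 100 = 94.69 %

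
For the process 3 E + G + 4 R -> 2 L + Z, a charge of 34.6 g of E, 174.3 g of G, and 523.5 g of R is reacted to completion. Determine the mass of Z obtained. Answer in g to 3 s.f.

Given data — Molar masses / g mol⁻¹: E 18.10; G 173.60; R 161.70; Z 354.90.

226 g

n(E) = 34.60 / 18.10 = 1.912 mol
n(G) = 174.3 / 173.60 = 1.004 mol
n(R) = 523.5 / 161.70 = 3.237 mol
n/ν for E = 1.912/3 = 0.6373
n/ν for G = 1.004/1 = 1.004
n/ν for R = 3.237/4 = 0.8093
Smallest n/ν is E → limiting reagent.
n(Z) = (1/3) × 1.912 = 0.6373 mol
mass = 0.6373 × 354.90 = 226.2 g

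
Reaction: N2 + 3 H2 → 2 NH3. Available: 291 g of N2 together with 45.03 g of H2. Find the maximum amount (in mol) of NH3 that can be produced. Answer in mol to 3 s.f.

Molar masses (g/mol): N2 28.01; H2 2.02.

n(N2) = 291.0 / 28.01 = 10.39 mol
n(H2) = 45.03 / 2.02 = 22.29 mol
n/ν → N2: 10.39, H2: 7.430; H2 is limiting.
n(NH3) = (2/3) × 22.29 = 14.86 mol

14.9 mol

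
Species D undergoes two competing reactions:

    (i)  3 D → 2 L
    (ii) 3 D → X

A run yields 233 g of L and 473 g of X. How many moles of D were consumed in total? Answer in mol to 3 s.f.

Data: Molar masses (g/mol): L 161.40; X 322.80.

6.56 mol

n(L) = 233 / 161.40 = 1.444 mol
n(X) = 473 / 322.80 = 1.465 mol
n(D) via (i) = (3/2)×1.444 = 2.166 mol
n(D) via (ii) = (3/1)×1.465 = 4.395 mol
total n(D) = 2.166 + 4.395 = 6.561 mol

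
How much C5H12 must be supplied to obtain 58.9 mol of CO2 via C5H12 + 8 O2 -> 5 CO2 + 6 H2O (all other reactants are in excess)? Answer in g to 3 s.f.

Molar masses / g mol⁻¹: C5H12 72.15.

850 g

n(CO2) = 58.90 mol
n(C5H12) = (1/5) × 58.90 = 11.78 mol
mass = 11.78 × 72.15 = 849.9 g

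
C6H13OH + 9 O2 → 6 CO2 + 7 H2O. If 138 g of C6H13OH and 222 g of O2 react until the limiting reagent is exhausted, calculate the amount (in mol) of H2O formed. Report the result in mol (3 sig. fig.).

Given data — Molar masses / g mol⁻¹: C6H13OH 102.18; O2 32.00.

n(C6H13OH) = 138.0 / 102.18 = 1.351 mol
n(O2) = 222.0 / 32.00 = 6.938 mol
n/ν for C6H13OH = 1.351/1 = 1.351
n/ν for O2 = 6.938/9 = 0.7709
Smallest n/ν is O2 → limiting reagent.
n(H2O) = (7/9) × 6.938 = 5.396 mol

5.40 mol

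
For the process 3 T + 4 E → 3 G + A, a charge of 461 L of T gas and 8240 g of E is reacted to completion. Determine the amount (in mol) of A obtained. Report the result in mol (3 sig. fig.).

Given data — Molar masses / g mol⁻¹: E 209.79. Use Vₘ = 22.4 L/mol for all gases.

6.86 mol

n(T) = 461.0 / 22.4 = 20.58 mol
n(E) = 8240 / 209.79 = 39.28 mol
n/ν for T = 20.58/3 = 6.860
n/ν for E = 39.28/4 = 9.820
Smallest n/ν is T → limiting reagent.
n(A) = (1/3) × 20.58 = 6.860 mol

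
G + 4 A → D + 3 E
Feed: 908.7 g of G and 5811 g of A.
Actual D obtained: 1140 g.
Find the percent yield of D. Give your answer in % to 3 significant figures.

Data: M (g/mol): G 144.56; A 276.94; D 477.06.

n(G) = 908.7 / 144.56 = 6.286 mol
n(A) = 5811 / 276.94 = 20.98 mol
n/ν for G = 6.286/1 = 6.286
n/ν for A = 20.98/4 = 5.245
Smallest n/ν is A → limiting reagent.
theoretical n(D) = (1/4) × 20.98 = 5.245 mol → 2502 g
% yield = 1140 / 2502 × 100 = 45.56 %

45.6 %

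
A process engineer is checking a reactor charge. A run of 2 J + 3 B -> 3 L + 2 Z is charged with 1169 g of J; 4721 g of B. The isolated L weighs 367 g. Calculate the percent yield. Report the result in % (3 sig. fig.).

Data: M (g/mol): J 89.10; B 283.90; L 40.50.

n(J) = 1169 / 89.10 = 13.12 mol
n(B) = 4721 / 283.90 = 16.63 mol
n/ν for J = 13.12/2 = 6.560
n/ν for B = 16.63/3 = 5.543
Smallest n/ν is B → limiting reagent.
theoretical n(L) = (3/3) × 16.63 = 16.63 mol → 673.5 g
% yield = 367 / 673.5 × 100 = 54.49 %

54.5 %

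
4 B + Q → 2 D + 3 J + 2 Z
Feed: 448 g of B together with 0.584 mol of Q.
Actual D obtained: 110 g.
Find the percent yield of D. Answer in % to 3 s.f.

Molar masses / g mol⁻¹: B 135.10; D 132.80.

n(B) = 448.0 / 135.10 = 3.316 mol
n(Q) = 0.5840 mol
n/ν → B: 0.8290, Q: 0.5840; Q is limiting.
theoretical n(D) = (2/1) × 0.5840 = 1.168 mol → 155.1 g
% yield = 110 / 155.1 × 100 = 70.92 %

70.9 %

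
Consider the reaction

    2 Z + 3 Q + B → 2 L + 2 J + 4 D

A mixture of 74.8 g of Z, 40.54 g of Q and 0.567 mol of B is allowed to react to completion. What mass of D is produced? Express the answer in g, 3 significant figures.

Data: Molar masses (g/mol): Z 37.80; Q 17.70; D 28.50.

64.6 g

n(Z) = 74.80 / 37.80 = 1.979 mol
n(Q) = 40.54 / 17.70 = 2.290 mol
n(B) = 0.5670 mol
n/ν for Z = 1.979/2 = 0.9895
n/ν for Q = 2.290/3 = 0.7633
n/ν for B = 0.5670/1 = 0.5670
Smallest n/ν is B → limiting reagent.
n(D) = (4/1) × 0.5670 = 2.268 mol
mass = 2.268 × 28.50 = 64.64 g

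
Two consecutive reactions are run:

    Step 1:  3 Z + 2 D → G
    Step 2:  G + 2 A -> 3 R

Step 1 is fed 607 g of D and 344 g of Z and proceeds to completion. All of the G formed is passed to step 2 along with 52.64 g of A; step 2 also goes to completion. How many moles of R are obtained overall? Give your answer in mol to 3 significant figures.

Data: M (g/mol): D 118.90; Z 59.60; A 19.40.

Step 1:
n(D) = 607.0 / 118.90 = 5.105 mol
n(Z) = 344.0 / 59.60 = 5.772 mol
n/ν for D = 5.105/2 = 2.553
n/ν for Z = 5.772/3 = 1.924
Smallest n/ν is Z → limiting reagent.
n(G) produced = (1/3) × 5.772 = 1.924 mol
Step 2:
n(G) available = 1.924 mol
n(A) = 52.64 / 19.40 = 2.713 mol
n/ν for G = 1.924/1 = 1.924
n/ν for A = 2.713/2 = 1.357
Smallest n/ν is A → limiting reagent.
n(R) = (3/2) × 2.713 = 4.070 mol

4.07 mol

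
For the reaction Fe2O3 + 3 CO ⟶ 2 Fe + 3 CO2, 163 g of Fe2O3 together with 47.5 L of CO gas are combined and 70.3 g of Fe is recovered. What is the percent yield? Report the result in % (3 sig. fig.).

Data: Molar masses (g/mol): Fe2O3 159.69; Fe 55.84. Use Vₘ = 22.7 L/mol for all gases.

n(Fe2O3) = 163.0 / 159.69 = 1.021 mol
n(CO) = 47.50 / 22.7 = 2.093 mol
n/ν → Fe2O3: 1.021, CO: 0.6977; CO is limiting.
theoretical n(Fe) = (2/3) × 2.093 = 1.395 mol → 77.90 g
% yield = 70.3 / 77.90 × 100 = 90.24 %

90.2 %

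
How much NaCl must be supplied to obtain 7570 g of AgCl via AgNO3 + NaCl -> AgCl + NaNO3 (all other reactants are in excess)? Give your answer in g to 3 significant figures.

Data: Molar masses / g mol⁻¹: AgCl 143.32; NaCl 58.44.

n(AgCl) = 7570 / 143.32 = 52.82 mol
n(NaCl) = (1/1) × 52.82 = 52.82 mol
mass = 52.82 × 58.44 = 3087 g

3090 g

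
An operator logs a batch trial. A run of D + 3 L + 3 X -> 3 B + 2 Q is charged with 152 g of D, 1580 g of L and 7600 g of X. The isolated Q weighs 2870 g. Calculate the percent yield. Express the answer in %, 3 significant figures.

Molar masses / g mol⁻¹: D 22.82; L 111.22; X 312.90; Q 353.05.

85.8 %

n(D) = 152.0 / 22.82 = 6.661 mol
n(L) = 1580 / 111.22 = 14.21 mol
n(X) = 7600 / 312.90 = 24.29 mol
n/ν for D = 6.661/1 = 6.661
n/ν for L = 14.21/3 = 4.737
n/ν for X = 24.29/3 = 8.097
Smallest n/ν is L → limiting reagent.
theoretical n(Q) = (2/3) × 14.21 = 9.473 mol → 3344 g
% yield = 2870 / 3344 × 100 = 85.83 %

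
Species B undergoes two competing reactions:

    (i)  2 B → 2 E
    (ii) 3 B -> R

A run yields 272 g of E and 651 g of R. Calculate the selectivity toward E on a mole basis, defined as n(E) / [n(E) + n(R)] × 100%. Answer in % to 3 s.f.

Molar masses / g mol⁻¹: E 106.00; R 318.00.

n(E) = 272 / 106.00 = 2.566 mol
n(R) = 651 / 318.00 = 2.047 mol
selectivity = 2.566/(2.566+2.047) × 100 = 55.63 %

55.6 %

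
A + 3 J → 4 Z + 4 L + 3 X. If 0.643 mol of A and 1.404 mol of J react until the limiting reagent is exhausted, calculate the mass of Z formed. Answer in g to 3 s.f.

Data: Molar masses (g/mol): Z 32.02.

n(A) = 0.6430 mol
n(J) = 1.404 mol
n/ν → A: 0.6430, J: 0.4680; J is limiting.
n(Z) = (4/3) × 1.404 = 1.872 mol
mass = 1.872 × 32.02 = 59.94 g

59.9 g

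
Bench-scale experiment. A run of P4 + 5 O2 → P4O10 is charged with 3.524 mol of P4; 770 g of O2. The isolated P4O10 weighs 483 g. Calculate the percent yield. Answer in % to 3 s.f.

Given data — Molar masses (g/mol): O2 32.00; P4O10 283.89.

n(P4) = 3.524 mol
n(O2) = 770.0 / 32.00 = 24.06 mol
n/ν → P4: 3.524, O2: 4.812; P4 is limiting.
theoretical n(P4O10) = (1/1) × 3.524 = 3.524 mol → 1000 g
% yield = 483 / 1000 × 100 = 48.30 %

48.3 %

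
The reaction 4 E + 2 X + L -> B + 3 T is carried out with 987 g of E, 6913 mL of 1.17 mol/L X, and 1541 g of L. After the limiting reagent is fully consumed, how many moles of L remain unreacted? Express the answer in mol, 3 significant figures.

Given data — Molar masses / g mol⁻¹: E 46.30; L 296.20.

n(E) = 987.0 / 46.30 = 21.32 mol
n(X) = 1.17 × 6913/1000 = 8.088 mol
n(L) = 1541 / 296.20 = 5.203 mol
n/ν → E: 5.330, X: 4.044, L: 5.203; X is limiting.
L consumed = (1/2) × 8.088 = 4.044 mol
L remaining = 5.203 − 4.044 = 1.159 mol

1.16 mol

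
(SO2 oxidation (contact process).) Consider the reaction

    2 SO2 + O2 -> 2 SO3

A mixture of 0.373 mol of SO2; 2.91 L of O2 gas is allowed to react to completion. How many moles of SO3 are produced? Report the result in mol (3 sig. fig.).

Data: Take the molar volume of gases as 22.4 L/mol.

0.260 mol

n(SO2) = 0.3730 mol
n(O2) = 2.910 / 22.4 = 0.1299 mol
n/ν → SO2: 0.1865, O2: 0.1299; O2 is limiting.
n(SO3) = (2/1) × 0.1299 = 0.2598 mol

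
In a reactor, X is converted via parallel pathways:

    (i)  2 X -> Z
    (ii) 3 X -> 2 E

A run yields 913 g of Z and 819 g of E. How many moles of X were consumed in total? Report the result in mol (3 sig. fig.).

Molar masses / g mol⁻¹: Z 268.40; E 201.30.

12.9 mol

n(Z) = 913 / 268.40 = 3.402 mol
n(E) = 819 / 201.30 = 4.069 mol
n(X) via (i) = (2/1)×3.402 = 6.804 mol
n(X) via (ii) = (3/2)×4.069 = 6.104 mol
total n(X) = 6.804 + 6.104 = 12.91 mol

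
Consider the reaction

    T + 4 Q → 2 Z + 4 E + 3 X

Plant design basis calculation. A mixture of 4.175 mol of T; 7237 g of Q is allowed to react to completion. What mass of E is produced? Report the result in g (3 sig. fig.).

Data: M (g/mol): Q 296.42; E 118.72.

1980 g

n(T) = 4.175 mol
n(Q) = 7237 / 296.42 = 24.41 mol
n/ν → T: 4.175, Q: 6.103; T is limiting.
n(E) = (4/1) × 4.175 = 16.70 mol
mass = 16.70 × 118.72 = 1983 g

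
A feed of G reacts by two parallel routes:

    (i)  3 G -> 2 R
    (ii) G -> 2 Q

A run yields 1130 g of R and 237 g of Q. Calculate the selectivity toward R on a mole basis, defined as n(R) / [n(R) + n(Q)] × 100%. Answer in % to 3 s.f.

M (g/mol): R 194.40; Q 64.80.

n(R) = 1130 / 194.40 = 5.813 mol
n(Q) = 237 / 64.80 = 3.657 mol
selectivity = 5.813/(5.813+3.657) × 100 = 61.38 %

61.4 %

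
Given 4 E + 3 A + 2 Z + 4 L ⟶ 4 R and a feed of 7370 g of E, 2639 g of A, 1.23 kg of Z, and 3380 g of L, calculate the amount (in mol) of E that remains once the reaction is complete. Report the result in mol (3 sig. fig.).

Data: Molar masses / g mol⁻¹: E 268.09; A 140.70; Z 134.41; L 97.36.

9.19 mol

n(E) = 7370 / 268.09 = 27.49 mol
n(A) = 2639 / 140.70 = 18.76 mol
n(Z) = 1.230×1000 / 134.41 = 9.151 mol
n(L) = 3380 / 97.36 = 34.72 mol
n/ν → E: 6.873, A: 6.253, Z: 4.576, L: 8.680; Z is limiting.
E consumed = (4/2) × 9.151 = 18.30 mol
E remaining = 27.49 − 18.30 = 9.190 mol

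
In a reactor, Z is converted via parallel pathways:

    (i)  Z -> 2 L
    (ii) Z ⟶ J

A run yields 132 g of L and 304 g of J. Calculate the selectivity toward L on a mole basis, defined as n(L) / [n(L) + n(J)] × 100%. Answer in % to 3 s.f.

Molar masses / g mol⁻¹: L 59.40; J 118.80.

46.5 %

n(L) = 132 / 59.40 = 2.222 mol
n(J) = 304 / 118.80 = 2.559 mol
selectivity = 2.222/(2.222+2.559) × 100 = 46.48 %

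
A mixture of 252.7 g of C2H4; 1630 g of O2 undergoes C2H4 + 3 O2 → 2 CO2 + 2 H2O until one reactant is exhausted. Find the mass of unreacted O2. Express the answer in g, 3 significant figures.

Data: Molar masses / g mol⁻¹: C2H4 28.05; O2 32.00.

765 g

n(C2H4) = 252.7 / 28.05 = 9.009 mol
n(O2) = 1630 / 32.00 = 50.94 mol
n/ν for C2H4 = 9.009/1 = 9.009
n/ν for O2 = 50.94/3 = 16.98
Smallest n/ν is C2H4 → limiting reagent.
O2 consumed = (3/1) × 9.009 = 27.03 mol
O2 remaining = 50.94 − 27.03 = 23.91 mol
mass = 23.91 × 32.00 = 765.1 g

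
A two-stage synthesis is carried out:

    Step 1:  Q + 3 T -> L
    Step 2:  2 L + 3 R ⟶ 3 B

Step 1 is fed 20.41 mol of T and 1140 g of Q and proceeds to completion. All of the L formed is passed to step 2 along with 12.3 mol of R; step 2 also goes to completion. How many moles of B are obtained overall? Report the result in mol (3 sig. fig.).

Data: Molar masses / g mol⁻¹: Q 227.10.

7.53 mol

Step 1:
n(T) = 20.41 mol
n(Q) = 1140 / 227.10 = 5.020 mol
n/ν → T: 6.803, Q: 5.020; Q is limiting.
n(L) produced = (1/1) × 5.020 = 5.020 mol
Step 2:
n(L) available = 5.020 mol
n(R) = 12.30 mol
n/ν → L: 2.510, R: 4.100; L is limiting.
n(B) = (3/2) × 5.020 = 7.530 mol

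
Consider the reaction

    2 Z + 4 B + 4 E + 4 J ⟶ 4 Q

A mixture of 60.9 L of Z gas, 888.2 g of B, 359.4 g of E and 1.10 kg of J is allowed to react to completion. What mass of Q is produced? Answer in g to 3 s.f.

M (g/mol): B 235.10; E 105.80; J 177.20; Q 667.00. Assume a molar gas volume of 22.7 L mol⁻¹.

2270 g

n(Z) = 60.90 / 22.7 = 2.683 mol
n(B) = 888.2 / 235.10 = 3.778 mol
n(E) = 359.4 / 105.80 = 3.397 mol
n(J) = 1.100×1000 / 177.20 = 6.208 mol
n/ν for Z = 2.683/2 = 1.342
n/ν for B = 3.778/4 = 0.9445
n/ν for E = 3.397/4 = 0.8493
n/ν for J = 6.208/4 = 1.552
Smallest n/ν is E → limiting reagent.
n(Q) = (4/4) × 3.397 = 3.397 mol
mass = 3.397 × 667.00 = 2266 g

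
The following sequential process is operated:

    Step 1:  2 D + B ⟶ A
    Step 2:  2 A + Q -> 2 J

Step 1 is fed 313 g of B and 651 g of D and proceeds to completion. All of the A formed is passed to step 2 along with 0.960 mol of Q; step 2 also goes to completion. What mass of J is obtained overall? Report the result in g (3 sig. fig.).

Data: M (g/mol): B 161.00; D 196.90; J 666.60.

1100 g

Step 1:
n(B) = 313.0 / 161.00 = 1.944 mol
n(D) = 651.0 / 196.90 = 3.306 mol
n/ν for B = 1.944/1 = 1.944
n/ν for D = 3.306/2 = 1.653
Smallest n/ν is D → limiting reagent.
n(A) produced = (1/2) × 3.306 = 1.653 mol
Step 2:
n(A) available = 1.653 mol
n(Q) = 0.9600 mol
n/ν for A = 1.653/2 = 0.8265
n/ν for Q = 0.9600/1 = 0.9600
Smallest n/ν is A → limiting reagent.
n(J) = (2/2) × 1.653 = 1.653 mol
mass = 1.653 × 666.60 = 1102 g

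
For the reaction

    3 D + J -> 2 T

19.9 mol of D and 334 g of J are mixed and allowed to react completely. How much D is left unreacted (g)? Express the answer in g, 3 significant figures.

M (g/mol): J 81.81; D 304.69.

n(D) = 19.90 mol
n(J) = 334.0 / 81.81 = 4.083 mol
n/ν for D = 19.90/3 = 6.633
n/ν for J = 4.083/1 = 4.083
Smallest n/ν is J → limiting reagent.
D consumed = (3/1) × 4.083 = 12.25 mol
D remaining = 19.90 − 12.25 = 7.650 mol
mass = 7.650 × 304.69 = 2331 g

2330 g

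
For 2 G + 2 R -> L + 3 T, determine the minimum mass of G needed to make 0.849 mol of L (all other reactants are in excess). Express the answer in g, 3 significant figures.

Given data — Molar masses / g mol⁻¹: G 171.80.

n(L) = 0.8490 mol
n(G) = (2/1) × 0.8490 = 1.698 mol
mass = 1.698 × 171.80 = 291.7 g

292 g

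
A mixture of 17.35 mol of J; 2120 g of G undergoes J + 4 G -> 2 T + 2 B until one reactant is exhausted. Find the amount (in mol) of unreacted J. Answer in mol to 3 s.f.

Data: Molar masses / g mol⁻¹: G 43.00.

n(J) = 17.35 mol
n(G) = 2120 / 43.00 = 49.30 mol
n/ν for J = 17.35/1 = 17.35
n/ν for G = 49.30/4 = 12.33
Smallest n/ν is G → limiting reagent.
J consumed = (1/4) × 49.30 = 12.33 mol
J remaining = 17.35 − 12.33 = 5.020 mol

5.02 mol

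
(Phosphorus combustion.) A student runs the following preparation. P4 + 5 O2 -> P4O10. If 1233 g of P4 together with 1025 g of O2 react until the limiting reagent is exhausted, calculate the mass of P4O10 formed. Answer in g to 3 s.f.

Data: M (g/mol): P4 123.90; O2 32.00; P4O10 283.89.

1820 g

n(P4) = 1233 / 123.90 = 9.952 mol
n(O2) = 1025 / 32.00 = 32.03 mol
n/ν for P4 = 9.952/1 = 9.952
n/ν for O2 = 32.03/5 = 6.406
Smallest n/ν is O2 → limiting reagent.
n(P4O10) = (1/5) × 32.03 = 6.406 mol
mass = 6.406 × 283.89 = 1819 g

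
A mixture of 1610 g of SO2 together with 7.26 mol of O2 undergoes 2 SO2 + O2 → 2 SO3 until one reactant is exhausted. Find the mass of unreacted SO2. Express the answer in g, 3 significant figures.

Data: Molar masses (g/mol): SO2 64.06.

680 g

n(SO2) = 1610 / 64.06 = 25.13 mol
n(O2) = 7.260 mol
n/ν for SO2 = 25.13/2 = 12.57
n/ν for O2 = 7.260/1 = 7.260
Smallest n/ν is O2 → limiting reagent.
SO2 consumed = (2/1) × 7.260 = 14.52 mol
SO2 remaining = 25.13 − 14.52 = 10.61 mol
mass = 10.61 × 64.06 = 679.7 g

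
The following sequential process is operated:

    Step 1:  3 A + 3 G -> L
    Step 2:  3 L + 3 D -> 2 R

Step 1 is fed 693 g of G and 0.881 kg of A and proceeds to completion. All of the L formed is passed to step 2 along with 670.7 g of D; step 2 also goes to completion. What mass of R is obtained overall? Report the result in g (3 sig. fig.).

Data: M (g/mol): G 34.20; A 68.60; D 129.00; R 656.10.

Step 1:
n(G) = 693.0 / 34.20 = 20.26 mol
n(A) = 0.8810×1000 / 68.60 = 12.84 mol
n/ν for G = 20.26/3 = 6.753
n/ν for A = 12.84/3 = 4.280
Smallest n/ν is A → limiting reagent.
n(L) produced = (1/3) × 12.84 = 4.280 mol
Step 2:
n(L) available = 4.280 mol
n(D) = 670.7 / 129.00 = 5.199 mol
n/ν for L = 4.280/3 = 1.427
n/ν for D = 5.199/3 = 1.733
Smallest n/ν is L → limiting reagent.
n(R) = (2/3) × 4.280 = 2.853 mol
mass = 2.853 × 656.10 = 1872 g

1870 g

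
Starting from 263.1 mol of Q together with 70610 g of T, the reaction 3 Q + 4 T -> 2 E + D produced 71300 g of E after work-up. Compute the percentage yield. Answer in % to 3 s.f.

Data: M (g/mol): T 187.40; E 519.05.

n(Q) = 263.1 mol
n(T) = 70610 / 187.40 = 376.8 mol
n/ν → Q: 87.70, T: 94.20; Q is limiting.
theoretical n(E) = (2/3) × 263.1 = 175.4 mol → 91040 g
% yield = 71300 / 91040 × 100 = 78.32 %

78.3 %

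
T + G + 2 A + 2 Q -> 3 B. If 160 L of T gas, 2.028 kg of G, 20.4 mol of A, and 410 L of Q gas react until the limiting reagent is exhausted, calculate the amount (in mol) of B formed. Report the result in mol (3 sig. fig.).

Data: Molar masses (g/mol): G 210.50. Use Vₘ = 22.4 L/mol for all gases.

n(T) = 160.0 / 22.4 = 7.143 mol
n(G) = 2.028×1000 / 210.50 = 9.634 mol
n(A) = 20.40 mol
n(Q) = 410.0 / 22.4 = 18.30 mol
n/ν → T: 7.143, G: 9.634, A: 10.20, Q: 9.150; T is limiting.
n(B) = (3/1) × 7.143 = 21.43 mol

21.4 mol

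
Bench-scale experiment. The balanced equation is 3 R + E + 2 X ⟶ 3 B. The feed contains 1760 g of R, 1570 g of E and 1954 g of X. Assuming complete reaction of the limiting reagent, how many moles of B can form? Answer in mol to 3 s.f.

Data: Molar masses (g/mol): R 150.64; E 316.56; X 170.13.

11.7 mol

n(R) = 1760 / 150.64 = 11.68 mol
n(E) = 1570 / 316.56 = 4.960 mol
n(X) = 1954 / 170.13 = 11.49 mol
n/ν for R = 11.68/3 = 3.893
n/ν for E = 4.960/1 = 4.960
n/ν for X = 11.49/2 = 5.745
Smallest n/ν is R → limiting reagent.
n(B) = (3/3) × 11.68 = 11.68 mol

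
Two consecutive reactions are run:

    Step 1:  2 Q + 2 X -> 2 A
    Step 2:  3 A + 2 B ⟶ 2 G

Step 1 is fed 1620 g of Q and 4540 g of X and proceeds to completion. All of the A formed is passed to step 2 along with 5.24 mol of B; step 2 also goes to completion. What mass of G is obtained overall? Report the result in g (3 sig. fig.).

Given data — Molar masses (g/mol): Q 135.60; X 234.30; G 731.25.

3830 g

Step 1:
n(Q) = 1620 / 135.60 = 11.95 mol
n(X) = 4540 / 234.30 = 19.38 mol
n/ν for Q = 11.95/2 = 5.975
n/ν for X = 19.38/2 = 9.690
Smallest n/ν is Q → limiting reagent.
n(A) produced = (2/2) × 11.95 = 11.95 mol
Step 2:
n(A) available = 11.95 mol
n(B) = 5.240 mol
n/ν for A = 11.95/3 = 3.983
n/ν for B = 5.240/2 = 2.620
Smallest n/ν is B → limiting reagent.
n(G) = (2/2) × 5.240 = 5.240 mol
mass = 5.240 × 731.25 = 3832 g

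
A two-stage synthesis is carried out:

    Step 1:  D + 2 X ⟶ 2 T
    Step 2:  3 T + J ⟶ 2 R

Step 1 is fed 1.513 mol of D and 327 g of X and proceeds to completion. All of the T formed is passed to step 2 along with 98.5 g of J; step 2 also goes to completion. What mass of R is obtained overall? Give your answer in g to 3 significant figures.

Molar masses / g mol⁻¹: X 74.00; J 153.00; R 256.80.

331 g

Step 1:
n(D) = 1.513 mol
n(X) = 327.0 / 74.00 = 4.419 mol
n/ν for D = 1.513/1 = 1.513
n/ν for X = 4.419/2 = 2.210
Smallest n/ν is D → limiting reagent.
n(T) produced = (2/1) × 1.513 = 3.026 mol
Step 2:
n(T) available = 3.026 mol
n(J) = 98.50 / 153.00 = 0.6438 mol
n/ν for T = 3.026/3 = 1.009
n/ν for J = 0.6438/1 = 0.6438
Smallest n/ν is J → limiting reagent.
n(R) = (2/1) × 0.6438 = 1.288 mol
mass = 1.288 × 256.80 = 330.8 g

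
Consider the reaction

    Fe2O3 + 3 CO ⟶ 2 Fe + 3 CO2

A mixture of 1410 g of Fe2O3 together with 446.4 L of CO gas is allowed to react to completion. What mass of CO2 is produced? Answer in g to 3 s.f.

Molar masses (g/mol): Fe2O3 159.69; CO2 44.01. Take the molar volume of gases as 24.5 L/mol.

n(Fe2O3) = 1410 / 159.69 = 8.830 mol
n(CO) = 446.4 / 24.5 = 18.22 mol
n/ν for Fe2O3 = 8.830/1 = 8.830
n/ν for CO = 18.22/3 = 6.073
Smallest n/ν is CO → limiting reagent.
n(CO2) = (3/3) × 18.22 = 18.22 mol
mass = 18.22 × 44.01 = 801.9 g

802 g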